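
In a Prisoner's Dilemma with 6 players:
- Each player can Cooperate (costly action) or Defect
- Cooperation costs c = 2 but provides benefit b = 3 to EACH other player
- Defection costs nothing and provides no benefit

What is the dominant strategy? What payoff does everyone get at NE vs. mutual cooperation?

Dominant: Defect; NE payoff = 0; Coop payoff = 13

Work:
Defect dominates (saves cost c = 2, benefit to others is external)
NE: All defect → everyone gets 0
If all cooperate: each receives (5)×3 - 2 = 13
Social dilemma: 13 > 0 but NE gives 0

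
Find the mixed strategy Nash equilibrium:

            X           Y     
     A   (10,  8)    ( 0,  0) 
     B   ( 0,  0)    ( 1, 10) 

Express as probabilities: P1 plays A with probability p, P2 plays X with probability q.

p = 0.5556, q = 0.0909

Work:
Find probabilities that make opponent indifferent:
P2 chooses q to make P1 indifferent between A and B
P1 chooses p to make P2 indifferent between X and Y
Mixed NE: P1 plays (A: 0.5556, B: 0.4444), P2 plays (X: 0.0909, Y: 0.9091)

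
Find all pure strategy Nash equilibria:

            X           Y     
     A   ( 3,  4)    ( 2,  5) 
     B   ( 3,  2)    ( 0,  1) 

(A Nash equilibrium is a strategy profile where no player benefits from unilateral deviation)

Nash equilibrium: (A, Y), (B, X)

Work:
Best responses:
  P1 vs X: payoffs [3, 3] → best response A/B (payoff 3)
  P1 vs Y: payoffs [2, 0] → best response A (payoff 2)
  P2 vs A: payoffs [4, 5] → best response Y (payoff 5)
  P2 vs B: payoffs [2, 1] → best response X (payoff 2)
Mutual best responses: (A,Y), (B,X) → Nash equilibria.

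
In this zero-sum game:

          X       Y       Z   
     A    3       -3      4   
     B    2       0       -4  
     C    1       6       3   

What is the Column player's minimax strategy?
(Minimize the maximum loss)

Column should play X, value = 3

Work:
Column player minimizes Row's maximum payoff:
Column X: max payoff to Row = 3
Column Y: max payoff to Row = 6
Column Z: max payoff to Row = 4
Minimum is 3, achieved by column X.
Minimax strategy: X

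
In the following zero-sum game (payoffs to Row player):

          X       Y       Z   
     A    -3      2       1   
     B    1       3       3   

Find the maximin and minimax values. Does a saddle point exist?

Maximin = 1, Minimax = 1, Saddle: True

Work:
Row minimums: [-3, 1] → maximin = 1
Column maximums: [1, 3, 3] → minimax = 1
Saddle point exists! Game value = 1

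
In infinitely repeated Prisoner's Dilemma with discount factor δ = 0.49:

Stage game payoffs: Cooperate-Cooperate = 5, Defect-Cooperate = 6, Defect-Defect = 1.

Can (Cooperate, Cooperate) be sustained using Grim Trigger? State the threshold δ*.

δ* = 0.2; since δ = 0.49 ≥ 0.2, cooperation can be sustained

Work:
For Grim Trigger:
Cooperate forever: 5/(1-δ)
Defect then punished: 6 + 1·δ/(1-δ)
Need: 5/(1-δ) ≥ 6 + 1·δ/(1-δ)
Solving: δ ≥ (T-R)/(T-P) = (6-5)/(6-1) = 0.2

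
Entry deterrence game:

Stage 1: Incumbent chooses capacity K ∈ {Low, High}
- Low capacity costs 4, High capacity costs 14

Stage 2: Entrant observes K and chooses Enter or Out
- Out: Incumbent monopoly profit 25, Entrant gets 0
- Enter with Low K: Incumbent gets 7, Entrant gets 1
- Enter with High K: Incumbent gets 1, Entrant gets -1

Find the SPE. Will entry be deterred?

SPE: (High, Enter|Low, Out|High); Entry deterred. Incumbent net profit = 11

Work:
After Low K: Entrant enters (1 > 0)
After High K: Entrant stays out (-1 < 0)
Incumbent: Low → 7−4=3, High → 25−14=11
Incumbent chooses High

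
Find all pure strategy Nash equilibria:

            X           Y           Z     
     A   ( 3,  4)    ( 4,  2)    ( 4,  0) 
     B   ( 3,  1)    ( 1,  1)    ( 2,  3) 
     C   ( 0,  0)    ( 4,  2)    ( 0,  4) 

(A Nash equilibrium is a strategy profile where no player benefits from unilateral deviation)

Nash equilibrium: (A, X)

Work:
Best responses:
  P1 vs X: payoffs [3, 3, 0] → best response A/B (payoff 3)
  P1 vs Y: payoffs [4, 1, 4] → best response A/C (payoff 4)
  P1 vs Z: payoffs [4, 2, 0] → best response A (payoff 4)
  P2 vs A: payoffs [4, 2, 0] → best response X (payoff 4)
  P2 vs B: payoffs [1, 1, 3] → best response Z (payoff 3)
  P2 vs C: payoffs [0, 2, 4] → best response Z (payoff 4)
Mutual best responses: (A,X) → Nash equilibria.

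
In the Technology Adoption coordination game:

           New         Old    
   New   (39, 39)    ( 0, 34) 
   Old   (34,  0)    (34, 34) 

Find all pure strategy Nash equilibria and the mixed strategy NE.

Pure NE: (New, New) and (Old, Old); Mixed NE: p = 0.8718, q = 0.8718

Work:
Check pure NE:
(New, New): (39, 39) - no unilateral deviation beneficial
(Old, Old): (34, 34) - no unilateral deviation beneficial
Mixed NE: P1 plays New with p = 0.8718, P2 plays New with q = 0.8718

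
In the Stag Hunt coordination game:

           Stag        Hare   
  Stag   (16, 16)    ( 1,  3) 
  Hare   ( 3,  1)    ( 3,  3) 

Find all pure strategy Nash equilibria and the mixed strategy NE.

Pure NE: (Stag, Stag) and (Hare, Hare); Mixed NE: p = 0.1333, q = 0.1333

Work:
Check pure NE:
(Stag, Stag): (16, 16) - no unilateral deviation beneficial
(Hare, Hare): (3, 3) - no unilateral deviation beneficial
Mixed NE: P1 plays Stag with p = 0.1333, P2 plays Stag with q = 0.1333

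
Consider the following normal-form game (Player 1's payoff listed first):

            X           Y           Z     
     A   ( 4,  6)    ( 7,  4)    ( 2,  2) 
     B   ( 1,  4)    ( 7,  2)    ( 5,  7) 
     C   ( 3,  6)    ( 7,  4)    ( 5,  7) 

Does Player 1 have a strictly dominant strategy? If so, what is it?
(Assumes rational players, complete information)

No strictly dominant strategy exists for Player 1

Work:
A strategy strictly dominates another if it gives a strictly higher payoff against every opponent action. Compare each pair of P1's strategies column-by-column:
  A vs B: [4 vs 1, 7 vs 7, 2 vs 5] → A does not strictly dominate B (column Y: 7 ≤ 7)
  A vs C: [4 vs 3, 7 vs 7, 2 vs 5] → A does not strictly dominate C (column Y: 7 ≤ 7)
  B vs A: [1 vs 4, 7 vs 7, 5 vs 2] → B does not strictly dominate A (column X: 1 ≤ 4)
  B vs C: [1 vs 3, 7 vs 7, 5 vs 5] → B does not strictly dominate C (column X: 1 ≤ 3)
  C vs A: [3 vs 4, 7 vs 7, 5 vs 2] → C does not strictly dominate A (column X: 3 ≤ 4)
  C vs B: [3 vs 1, 7 vs 7, 5 vs 5] → C does not strictly dominate B (column Y: 7 ≤ 7)
No single strategy strictly dominates all others → no strictly dominant strategy.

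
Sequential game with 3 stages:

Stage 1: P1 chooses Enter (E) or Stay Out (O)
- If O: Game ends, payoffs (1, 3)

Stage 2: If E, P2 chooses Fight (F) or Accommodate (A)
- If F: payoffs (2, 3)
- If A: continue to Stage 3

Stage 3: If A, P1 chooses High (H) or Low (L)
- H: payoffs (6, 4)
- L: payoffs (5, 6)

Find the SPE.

SPE: (E, A, H); Outcome (6, 4)

Work:
Stage 3: P1 chooses H (6 vs 5)
Stage 2: P2: F->3, A->4 (anticipating H). Choose A
Stage 1: P1: O->1, E->6 (anticipating A, H). Choose E
SPE path: E -> A -> H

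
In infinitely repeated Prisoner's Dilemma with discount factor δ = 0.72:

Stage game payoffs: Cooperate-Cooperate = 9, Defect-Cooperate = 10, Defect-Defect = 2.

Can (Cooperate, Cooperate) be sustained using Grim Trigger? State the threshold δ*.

δ* = 0.125; since δ = 0.72 ≥ 0.125, cooperation can be sustained

Work:
For Grim Trigger:
Cooperate forever: 9/(1-δ)
Defect then punished: 10 + 2·δ/(1-δ)
Need: 9/(1-δ) ≥ 10 + 2·δ/(1-δ)
Solving: δ ≥ (T-R)/(T-P) = (10-9)/(10-2) = 0.125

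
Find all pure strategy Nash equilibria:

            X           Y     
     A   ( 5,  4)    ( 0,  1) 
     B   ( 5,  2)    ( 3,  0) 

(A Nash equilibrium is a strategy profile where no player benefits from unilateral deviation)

Nash equilibrium: (A, X), (B, X)

Work:
Best responses:
  P1 vs X: payoffs [5, 5] → best response A/B (payoff 5)
  P1 vs Y: payoffs [0, 3] → best response B (payoff 3)
  P2 vs A: payoffs [4, 1] → best response X (payoff 4)
  P2 vs B: payoffs [2, 0] → best response X (payoff 2)
Mutual best responses: (A,X), (B,X) → Nash equilibria.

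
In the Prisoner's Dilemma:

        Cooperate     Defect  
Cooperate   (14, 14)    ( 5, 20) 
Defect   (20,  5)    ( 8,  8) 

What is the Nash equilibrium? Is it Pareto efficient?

(Defect, Defect) is NE; not Pareto efficient

Work:
Defect dominates Cooperate for both players:
If P2 cooperates: Defect (20) > Cooperate (14)
If P2 defects: Defect (8) > Cooperate (5)
NE: (Defect, Defect) with payoff (8, 8)
But (Cooperate, Cooperate) = (14, 14) Pareto dominates (8, 8)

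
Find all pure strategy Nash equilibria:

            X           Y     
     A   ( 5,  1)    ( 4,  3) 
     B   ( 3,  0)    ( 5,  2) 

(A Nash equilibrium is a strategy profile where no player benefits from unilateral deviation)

Nash equilibrium: (B, Y)

Work:
Best responses:
  P1 vs X: payoffs [5, 3] → best response A (payoff 5)
  P1 vs Y: payoffs [4, 5] → best response B (payoff 5)
  P2 vs A: payoffs [1, 3] → best response Y (payoff 3)
  P2 vs B: payoffs [0, 2] → best response Y (payoff 2)
Mutual best responses: (B,Y) → Nash equilibria.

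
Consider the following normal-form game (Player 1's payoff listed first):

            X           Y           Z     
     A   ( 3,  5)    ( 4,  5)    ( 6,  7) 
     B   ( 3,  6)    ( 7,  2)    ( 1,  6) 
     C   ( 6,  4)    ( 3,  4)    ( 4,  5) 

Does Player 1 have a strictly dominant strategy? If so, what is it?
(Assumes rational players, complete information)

No strictly dominant strategy exists for Player 1

Work:
A strategy strictly dominates another if it gives a strictly higher payoff against every opponent action. Compare each pair of P1's strategies column-by-column:
  A vs B: [3 vs 3, 4 vs 7, 6 vs 1] → A does not strictly dominate B (column X: 3 ≤ 3)
  A vs C: [3 vs 6, 4 vs 3, 6 vs 4] → A does not strictly dominate C (column X: 3 ≤ 6)
  B vs A: [3 vs 3, 7 vs 4, 1 vs 6] → B does not strictly dominate A (column X: 3 ≤ 3)
  B vs C: [3 vs 6, 7 vs 3, 1 vs 4] → B does not strictly dominate C (column X: 3 ≤ 6)
  C vs A: [6 vs 3, 3 vs 4, 4 vs 6] → C does not strictly dominate A (column Y: 3 ≤ 4)
  C vs B: [6 vs 3, 3 vs 7, 4 vs 1] → C does not strictly dominate B (column Y: 3 ≤ 7)
No single strategy strictly dominates all others → no strictly dominant strategy.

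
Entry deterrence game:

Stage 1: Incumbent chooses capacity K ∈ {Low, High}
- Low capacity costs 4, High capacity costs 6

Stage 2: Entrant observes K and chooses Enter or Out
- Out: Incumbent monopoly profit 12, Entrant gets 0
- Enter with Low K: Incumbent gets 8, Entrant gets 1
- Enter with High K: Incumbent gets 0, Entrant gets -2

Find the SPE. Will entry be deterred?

SPE: (High, Enter|Low, Out|High); Entry deterred. Incumbent net profit = 6

Work:
After Low K: Entrant enters (1 > 0)
After High K: Entrant stays out (-2 < 0)
Incumbent: Low → 8−4=4, High → 12−6=6
Incumbent chooses High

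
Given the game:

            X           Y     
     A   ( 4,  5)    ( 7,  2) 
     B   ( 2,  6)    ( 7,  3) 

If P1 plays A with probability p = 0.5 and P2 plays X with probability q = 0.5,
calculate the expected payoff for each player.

E[P1] = 5.0, E[P2] = 4.0

Work:
E[P1] = p·q·π₁(A,X) + p·(1-q)·π₁(A,Y) + (1-p)·q·π₁(B,X) + (1-p)·(1-q)·π₁(B,Y)
= 0.5·0.5·4 + 0.5·0.5·7 + 0.5·0.5·2 + 0.5·0.5·7
= 5.0

E[P2] = 4.0 (similar calculation)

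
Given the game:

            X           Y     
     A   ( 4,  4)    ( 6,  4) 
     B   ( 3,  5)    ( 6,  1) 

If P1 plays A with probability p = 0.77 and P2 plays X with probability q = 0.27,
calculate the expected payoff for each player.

E[P1] = 5.3979, E[P2] = 3.5584

Work:
E[P1] = p·q·π₁(A,X) + p·(1-q)·π₁(A,Y) + (1-p)·q·π₁(B,X) + (1-p)·(1-q)·π₁(B,Y)
= 0.77·0.27·4 + 0.77·0.73·6 + 0.23·0.27·3 + 0.23·0.73·6
= 5.3979

E[P2] = 3.5584 (similar calculation)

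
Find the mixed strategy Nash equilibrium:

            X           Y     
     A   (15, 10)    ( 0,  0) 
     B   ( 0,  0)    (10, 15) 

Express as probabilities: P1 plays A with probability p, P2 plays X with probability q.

p = 0.6, q = 0.4

Work:
Find probabilities that make opponent indifferent:
P2 chooses q to make P1 indifferent between A and B
P1 chooses p to make P2 indifferent between X and Y
Mixed NE: P1 plays (A: 0.6, B: 0.4), P2 plays (X: 0.4, Y: 0.6)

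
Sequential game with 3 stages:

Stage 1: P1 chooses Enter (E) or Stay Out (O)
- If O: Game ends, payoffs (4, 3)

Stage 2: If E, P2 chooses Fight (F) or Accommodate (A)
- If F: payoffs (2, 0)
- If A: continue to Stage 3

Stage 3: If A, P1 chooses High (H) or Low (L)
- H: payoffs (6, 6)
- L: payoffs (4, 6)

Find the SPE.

SPE: (E, A, H); Outcome (6, 6)

Work:
Stage 3: P1 chooses H (6 vs 4)
Stage 2: P2: F->0, A->6 (anticipating H). Choose A
Stage 1: P1: O->4, E->6 (anticipating A, H). Choose E
SPE path: E -> A -> H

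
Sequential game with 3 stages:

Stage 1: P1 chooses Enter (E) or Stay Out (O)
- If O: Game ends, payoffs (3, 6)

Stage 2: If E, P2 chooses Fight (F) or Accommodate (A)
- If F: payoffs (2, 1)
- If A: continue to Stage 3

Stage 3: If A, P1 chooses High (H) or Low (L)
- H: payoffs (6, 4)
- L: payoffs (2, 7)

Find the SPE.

SPE: (E, A, H); Outcome (6, 4)

Work:
Stage 3: P1 chooses H (6 vs 2)
Stage 2: P2: F->1, A->4 (anticipating H). Choose A
Stage 1: P1: O->3, E->6 (anticipating A, H). Choose E
SPE path: E -> A -> H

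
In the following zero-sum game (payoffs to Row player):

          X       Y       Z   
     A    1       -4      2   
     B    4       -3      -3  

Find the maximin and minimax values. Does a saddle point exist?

Maximin = -3, Minimax = -3, Saddle: True

Work:
Row minimums: [-4, -3] → maximin = -3
Column maximums: [4, -3, 2] → minimax = -3
Saddle point exists! Game value = -3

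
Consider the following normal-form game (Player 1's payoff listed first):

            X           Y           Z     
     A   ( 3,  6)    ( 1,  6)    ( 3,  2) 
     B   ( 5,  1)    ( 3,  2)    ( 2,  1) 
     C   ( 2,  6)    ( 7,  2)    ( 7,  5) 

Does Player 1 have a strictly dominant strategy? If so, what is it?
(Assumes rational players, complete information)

No strictly dominant strategy exists for Player 1

Work:
A strategy strictly dominates another if it gives a strictly higher payoff against every opponent action. Compare each pair of P1's strategies column-by-column:
  A vs B: [3 vs 5, 1 vs 3, 3 vs 2] → A does not strictly dominate B (column X: 3 ≤ 5)
  A vs C: [3 vs 2, 1 vs 7, 3 vs 7] → A does not strictly dominate C (column Y: 1 ≤ 7)
  B vs A: [5 vs 3, 3 vs 1, 2 vs 3] → B does not strictly dominate A (column Z: 2 ≤ 3)
  B vs C: [5 vs 2, 3 vs 7, 2 vs 7] → B does not strictly dominate C (column Y: 3 ≤ 7)
  C vs A: [2 vs 3, 7 vs 1, 7 vs 3] → C does not strictly dominate A (column X: 2 ≤ 3)
  C vs B: [2 vs 5, 7 vs 3, 7 vs 2] → C does not strictly dominate B (column X: 2 ≤ 5)
No single strategy strictly dominates all others → no strictly dominant strategy.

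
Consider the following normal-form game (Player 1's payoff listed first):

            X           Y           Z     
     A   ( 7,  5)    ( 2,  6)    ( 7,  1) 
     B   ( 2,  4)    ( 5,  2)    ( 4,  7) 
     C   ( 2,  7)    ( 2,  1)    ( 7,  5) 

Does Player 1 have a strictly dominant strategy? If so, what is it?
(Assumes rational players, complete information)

No strictly dominant strategy exists for Player 1

Work:
A strategy strictly dominates another if it gives a strictly higher payoff against every opponent action. Compare each pair of P1's strategies column-by-column:
  A vs B: [7 vs 2, 2 vs 5, 7 vs 4] → A does not strictly dominate B (column Y: 2 ≤ 5)
  A vs C: [7 vs 2, 2 vs 2, 7 vs 7] → A does not strictly dominate C (column Y: 2 ≤ 2)
  B vs A: [2 vs 7, 5 vs 2, 4 vs 7] → B does not strictly dominate A (column X: 2 ≤ 7)
  B vs C: [2 vs 2, 5 vs 2, 4 vs 7] → B does not strictly dominate C (column X: 2 ≤ 2)
  C vs A: [2 vs 7, 2 vs 2, 7 vs 7] → C does not strictly dominate A (column X: 2 ≤ 7)
  C vs B: [2 vs 2, 2 vs 5, 7 vs 4] → C does not strictly dominate B (column X: 2 ≤ 2)
No single strategy strictly dominates all others → no strictly dominant strategy.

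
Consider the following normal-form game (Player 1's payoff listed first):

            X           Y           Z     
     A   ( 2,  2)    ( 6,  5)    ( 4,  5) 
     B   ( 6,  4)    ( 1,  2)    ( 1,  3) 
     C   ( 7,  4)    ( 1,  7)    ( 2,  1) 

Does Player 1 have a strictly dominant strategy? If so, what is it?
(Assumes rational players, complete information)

No strictly dominant strategy exists for Player 1

Work:
A strategy strictly dominates another if it gives a strictly higher payoff against every opponent action. Compare each pair of P1's strategies column-by-column:
  A vs B: [2 vs 6, 6 vs 1, 4 vs 1] → A does not strictly dominate B (column X: 2 ≤ 6)
  A vs C: [2 vs 7, 6 vs 1, 4 vs 2] → A does not strictly dominate C (column X: 2 ≤ 7)
  B vs A: [6 vs 2, 1 vs 6, 1 vs 4] → B does not strictly dominate A (column Y: 1 ≤ 6)
  B vs C: [6 vs 7, 1 vs 1, 1 vs 2] → B does not strictly dominate C (column X: 6 ≤ 7)
  C vs A: [7 vs 2, 1 vs 6, 2 vs 4] → C does not strictly dominate A (column Y: 1 ≤ 6)
  C vs B: [7 vs 6, 1 vs 1, 2 vs 1] → C does not strictly dominate B (column Y: 1 ≤ 1)
No single strategy strictly dominates all others → no strictly dominant strategy.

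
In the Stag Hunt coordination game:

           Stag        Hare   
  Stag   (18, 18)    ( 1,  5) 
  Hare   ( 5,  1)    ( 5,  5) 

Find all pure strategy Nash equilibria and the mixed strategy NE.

Pure NE: (Stag, Stag) and (Hare, Hare); Mixed NE: p = 0.2353, q = 0.2353

Work:
Check pure NE:
(Stag, Stag): (18, 18) - no unilateral deviation beneficial
(Hare, Hare): (5, 5) - no unilateral deviation beneficial
Mixed NE: P1 plays Stag with p = 0.2353, P2 plays Stag with q = 0.2353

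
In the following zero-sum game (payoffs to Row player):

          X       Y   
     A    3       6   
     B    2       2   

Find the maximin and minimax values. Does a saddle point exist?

Maximin = 3, Minimax = 3, Saddle: True

Work:
Row minimums: [3, 2] → maximin = 3
Column maximums: [3, 6] → minimax = 3
Saddle point exists! Game value = 3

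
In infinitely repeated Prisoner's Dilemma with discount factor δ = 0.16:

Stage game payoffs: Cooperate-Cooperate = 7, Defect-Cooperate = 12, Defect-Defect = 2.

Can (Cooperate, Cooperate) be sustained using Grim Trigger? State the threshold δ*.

δ* = 0.5; since δ = 0.16 < 0.5, cooperation cannot be sustained

Work:
For Grim Trigger:
Cooperate forever: 7/(1-δ)
Defect then punished: 12 + 2·δ/(1-δ)
Need: 7/(1-δ) ≥ 12 + 2·δ/(1-δ)
Solving: δ ≥ (T-R)/(T-P) = (12-7)/(12-2) = 0.5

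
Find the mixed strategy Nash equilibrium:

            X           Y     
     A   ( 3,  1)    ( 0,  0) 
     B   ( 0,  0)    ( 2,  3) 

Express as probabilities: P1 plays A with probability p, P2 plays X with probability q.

p = 0.75, q = 0.4

Work:
Find probabilities that make opponent indifferent:
P2 chooses q to make P1 indifferent between A and B
P1 chooses p to make P2 indifferent between X and Y
Mixed NE: P1 plays (A: 0.75, B: 0.25), P2 plays (X: 0.4, Y: 0.6)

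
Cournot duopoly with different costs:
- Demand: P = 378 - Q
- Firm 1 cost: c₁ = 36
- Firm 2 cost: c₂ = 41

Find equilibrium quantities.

q₁* = 115.67, q₂* = 110.67

Work:
Reaction: q₁ = (378 - 36 - q₂)/2
Reaction: q₂ = (378 - 41 - q₁)/2
Solve simultaneously:
q₁* = (378 - 2×36 + 41)/3 = 115.67
q₂* = (378 - 2×41 + 36)/3 = 110.67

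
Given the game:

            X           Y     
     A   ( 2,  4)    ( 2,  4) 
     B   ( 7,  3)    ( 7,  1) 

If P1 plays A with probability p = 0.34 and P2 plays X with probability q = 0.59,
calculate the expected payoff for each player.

E[P1] = 5.3, E[P2] = 2.7988

Work:
E[P1] = p·q·π₁(A,X) + p·(1-q)·π₁(A,Y) + (1-p)·q·π₁(B,X) + (1-p)·(1-q)·π₁(B,Y)
= 0.34·0.59·2 + 0.34·0.41·2 + 0.66·0.59·7 + 0.66·0.41·7
= 5.3

E[P2] = 2.7988 (similar calculation)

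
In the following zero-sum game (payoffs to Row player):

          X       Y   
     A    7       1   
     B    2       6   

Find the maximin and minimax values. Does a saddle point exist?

Maximin = 2, Minimax = 6, Saddle: False

Work:
Row minimums: [1, 2] → maximin = 2
Column maximums: [7, 6] → minimax = 6
No saddle point (maximin ≠ minimax). Mixed strategy needed.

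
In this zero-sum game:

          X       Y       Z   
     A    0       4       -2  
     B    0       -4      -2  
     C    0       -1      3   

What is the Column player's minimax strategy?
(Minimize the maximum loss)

Column should play X, value = 0

Work:
Column player minimizes Row's maximum payoff:
Column X: max payoff to Row = 0
Column Y: max payoff to Row = 4
Column Z: max payoff to Row = 3
Minimum is 0, achieved by column X.
Minimax strategy: X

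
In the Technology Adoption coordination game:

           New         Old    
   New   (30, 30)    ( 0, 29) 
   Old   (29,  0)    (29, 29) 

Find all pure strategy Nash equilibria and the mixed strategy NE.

Pure NE: (New, New) and (Old, Old); Mixed NE: p = 0.9667, q = 0.9667

Work:
Check pure NE:
(New, New): (30, 30) - no unilateral deviation beneficial
(Old, Old): (29, 29) - no unilateral deviation beneficial
Mixed NE: P1 plays New with p = 0.9667, P2 plays New with q = 0.9667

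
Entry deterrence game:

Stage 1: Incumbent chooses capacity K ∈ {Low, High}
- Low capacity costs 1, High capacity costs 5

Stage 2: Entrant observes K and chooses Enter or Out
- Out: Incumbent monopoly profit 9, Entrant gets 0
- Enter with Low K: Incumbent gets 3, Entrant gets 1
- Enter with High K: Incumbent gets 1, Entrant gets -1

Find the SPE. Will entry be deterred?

SPE: (High, Enter|Low, Out|High); Entry deterred. Incumbent net profit = 4

Work:
After Low K: Entrant enters (1 > 0)
After High K: Entrant stays out (-1 < 0)
Incumbent: Low → 3−1=2, High → 9−5=4
Incumbent chooses High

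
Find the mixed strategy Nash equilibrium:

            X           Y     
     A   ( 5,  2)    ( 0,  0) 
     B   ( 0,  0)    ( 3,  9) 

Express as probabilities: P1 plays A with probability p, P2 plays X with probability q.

p = 0.8182, q = 0.375

Work:
Find probabilities that make opponent indifferent:
P2 chooses q to make P1 indifferent between A and B
P1 chooses p to make P2 indifferent between X and Y
Mixed NE: P1 plays (A: 0.8182, B: 0.1818), P2 plays (X: 0.375, Y: 0.625)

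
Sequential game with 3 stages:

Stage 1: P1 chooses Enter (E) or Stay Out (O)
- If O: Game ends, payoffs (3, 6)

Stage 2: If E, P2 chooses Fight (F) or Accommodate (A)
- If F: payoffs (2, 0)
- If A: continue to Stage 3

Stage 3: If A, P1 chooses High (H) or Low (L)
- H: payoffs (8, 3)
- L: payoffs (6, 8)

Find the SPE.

SPE: (E, A, H); Outcome (8, 3)

Work:
Stage 3: P1 chooses H (8 vs 6)
Stage 2: P2: F->0, A->3 (anticipating H). Choose A
Stage 1: P1: O->3, E->8 (anticipating A, H). Choose E
SPE path: E -> A -> H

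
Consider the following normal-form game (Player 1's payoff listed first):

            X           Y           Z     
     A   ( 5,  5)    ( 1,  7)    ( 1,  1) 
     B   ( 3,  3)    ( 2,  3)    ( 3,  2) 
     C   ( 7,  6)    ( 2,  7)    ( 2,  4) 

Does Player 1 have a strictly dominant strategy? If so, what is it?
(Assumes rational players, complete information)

No strictly dominant strategy exists for Player 1

Work:
A strategy strictly dominates another if it gives a strictly higher payoff against every opponent action. Compare each pair of P1's strategies column-by-column:
  A vs B: [5 vs 3, 1 vs 2, 1 vs 3] → A does not strictly dominate B (column Y: 1 ≤ 2)
  A vs C: [5 vs 7, 1 vs 2, 1 vs 2] → A does not strictly dominate C (column X: 5 ≤ 7)
  B vs A: [3 vs 5, 2 vs 1, 3 vs 1] → B does not strictly dominate A (column X: 3 ≤ 5)
  B vs C: [3 vs 7, 2 vs 2, 3 vs 2] → B does not strictly dominate C (column X: 3 ≤ 7)
  C vs A: [7 vs 5, 2 vs 1, 2 vs 1] → C strictly dominates A
  C vs B: [7 vs 3, 2 vs 2, 2 vs 3] → C does not strictly dominate B (column Y: 2 ≤ 2)
No single strategy strictly dominates all others → no strictly dominant strategy.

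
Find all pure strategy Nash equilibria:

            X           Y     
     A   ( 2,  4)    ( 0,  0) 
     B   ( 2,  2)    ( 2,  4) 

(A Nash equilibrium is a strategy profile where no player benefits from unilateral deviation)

Nash equilibrium: (A, X), (B, Y)

Work:
Best responses:
  P1 vs X: payoffs [2, 2] → best response A/B (payoff 2)
  P1 vs Y: payoffs [0, 2] → best response B (payoff 2)
  P2 vs A: payoffs [4, 0] → best response X (payoff 4)
  P2 vs B: payoffs [2, 4] → best response Y (payoff 4)
Mutual best responses: (A,X), (B,Y) → Nash equilibria.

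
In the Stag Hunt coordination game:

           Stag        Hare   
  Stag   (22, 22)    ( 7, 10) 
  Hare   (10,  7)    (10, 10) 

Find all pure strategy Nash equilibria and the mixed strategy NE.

Pure NE: (Stag, Stag) and (Hare, Hare); Mixed NE: p = 0.2, q = 0.2

Work:
Check pure NE:
(Stag, Stag): (22, 22) - no unilateral deviation beneficial
(Hare, Hare): (10, 10) - no unilateral deviation beneficial
Mixed NE: P1 plays Stag with p = 0.2, P2 plays Stag with q = 0.2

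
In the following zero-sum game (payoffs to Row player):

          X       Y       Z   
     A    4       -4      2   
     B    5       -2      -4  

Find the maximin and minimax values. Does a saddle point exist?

Maximin = -4, Minimax = -2, Saddle: False

Work:
Row minimums: [-4, -4] → maximin = -4
Column maximums: [5, -2, 2] → minimax = -2
No saddle point (maximin ≠ minimax). Mixed strategy needed.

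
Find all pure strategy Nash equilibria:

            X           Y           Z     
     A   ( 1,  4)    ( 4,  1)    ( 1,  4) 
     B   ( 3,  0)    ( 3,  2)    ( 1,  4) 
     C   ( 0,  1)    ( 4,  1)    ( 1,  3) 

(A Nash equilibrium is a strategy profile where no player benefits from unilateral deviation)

Nash equilibrium: (A, Z), (B, Z), (C, Z)

Work:
Best responses:
  P1 vs X: payoffs [1, 3, 0] → best response B (payoff 3)
  P1 vs Y: payoffs [4, 3, 4] → best response A/C (payoff 4)
  P1 vs Z: payoffs [1, 1, 1] → best response A/B/C (payoff 1)
  P2 vs A: payoffs [4, 1, 4] → best response X/Z (payoff 4)
  P2 vs B: payoffs [0, 2, 4] → best response Z (payoff 4)
  P2 vs C: payoffs [1, 1, 3] → best response Z (payoff 3)
Mutual best responses: (A,Z), (B,Z), (C,Z) → Nash equilibria.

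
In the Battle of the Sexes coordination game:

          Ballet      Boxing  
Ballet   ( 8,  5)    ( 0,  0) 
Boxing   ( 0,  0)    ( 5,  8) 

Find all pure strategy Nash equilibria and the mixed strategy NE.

Pure NE: (Ballet, Ballet) and (Boxing, Boxing); Mixed NE: p = 0.6154, q = 0.3846

Work:
Check pure NE:
(Ballet, Ballet): (8, 5) - no unilateral deviation beneficial
(Boxing, Boxing): (5, 8) - no unilateral deviation beneficial
Mixed NE: P1 plays Ballet with p = 0.6154, P2 plays Ballet with q = 0.3846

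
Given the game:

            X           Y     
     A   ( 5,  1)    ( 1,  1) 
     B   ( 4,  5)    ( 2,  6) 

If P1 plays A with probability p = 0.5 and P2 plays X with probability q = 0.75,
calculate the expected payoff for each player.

E[P1] = 3.75, E[P2] = 3.125

Work:
E[P1] = p·q·π₁(A,X) + p·(1-q)·π₁(A,Y) + (1-p)·q·π₁(B,X) + (1-p)·(1-q)·π₁(B,Y)
= 0.5·0.75·5 + 0.5·0.25·1 + 0.5·0.75·4 + 0.5·0.25·2
= 3.75

E[P2] = 3.125 (similar calculation)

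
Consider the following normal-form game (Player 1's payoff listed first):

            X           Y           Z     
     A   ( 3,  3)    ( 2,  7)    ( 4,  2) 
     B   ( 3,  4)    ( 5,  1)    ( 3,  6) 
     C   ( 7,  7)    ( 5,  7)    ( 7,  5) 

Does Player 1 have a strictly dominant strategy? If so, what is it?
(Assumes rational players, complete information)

No strictly dominant strategy exists for Player 1

Work:
A strategy strictly dominates another if it gives a strictly higher payoff against every opponent action. Compare each pair of P1's strategies column-by-column:
  A vs B: [3 vs 3, 2 vs 5, 4 vs 3] → A does not strictly dominate B (column X: 3 ≤ 3)
  A vs C: [3 vs 7, 2 vs 5, 4 vs 7] → A does not strictly dominate C (column X: 3 ≤ 7)
  B vs A: [3 vs 3, 5 vs 2, 3 vs 4] → B does not strictly dominate A (column X: 3 ≤ 3)
  B vs C: [3 vs 7, 5 vs 5, 3 vs 7] → B does not strictly dominate C (column X: 3 ≤ 7)
  C vs A: [7 vs 3, 5 vs 2, 7 vs 4] → C strictly dominates A
  C vs B: [7 vs 3, 5 vs 5, 7 vs 3] → C does not strictly dominate B (column Y: 5 ≤ 5)
No single strategy strictly dominates all others → no strictly dominant strategy.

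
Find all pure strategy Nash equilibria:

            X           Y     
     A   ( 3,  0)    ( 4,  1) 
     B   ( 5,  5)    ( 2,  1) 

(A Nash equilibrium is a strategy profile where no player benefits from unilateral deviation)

Nash equilibrium: (A, Y), (B, X)

Work:
Best responses:
  P1 vs X: payoffs [3, 5] → best response B (payoff 5)
  P1 vs Y: payoffs [4, 2] → best response A (payoff 4)
  P2 vs A: payoffs [0, 1] → best response Y (payoff 1)
  P2 vs B: payoffs [5, 1] → best response X (payoff 5)
Mutual best responses: (A,Y), (B,X) → Nash equilibria.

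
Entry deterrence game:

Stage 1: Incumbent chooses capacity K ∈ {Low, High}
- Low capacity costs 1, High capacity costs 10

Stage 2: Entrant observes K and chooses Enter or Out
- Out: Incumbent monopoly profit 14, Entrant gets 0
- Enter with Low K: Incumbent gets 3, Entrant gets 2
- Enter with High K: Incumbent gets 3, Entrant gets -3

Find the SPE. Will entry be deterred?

SPE: (High, Enter|Low, Out|High); Entry deterred. Incumbent net profit = 4

Work:
After Low K: Entrant enters (2 > 0)
After High K: Entrant stays out (-3 < 0)
Incumbent: Low → 3−1=2, High → 14−10=4
Incumbent chooses High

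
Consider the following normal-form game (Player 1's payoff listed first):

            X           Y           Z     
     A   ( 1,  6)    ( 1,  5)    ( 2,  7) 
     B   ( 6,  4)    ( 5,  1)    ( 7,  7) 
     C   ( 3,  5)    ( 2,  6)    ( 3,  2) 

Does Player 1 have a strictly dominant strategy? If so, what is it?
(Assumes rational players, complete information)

Yes, Player 1's strictly dominant strategy is B

Work:
A strategy strictly dominates another if it gives a strictly higher payoff against every opponent action. Compare each pair of P1's strategies column-by-column:
  A vs B: [1 vs 6, 1 vs 5, 2 vs 7] → A does not strictly dominate B (column X: 1 ≤ 6)
  A vs C: [1 vs 3, 1 vs 2, 2 vs 3] → A does not strictly dominate C (column X: 1 ≤ 3)
  B vs A: [6 vs 1, 5 vs 1, 7 vs 2] → B strictly dominates A
  B vs C: [6 vs 3, 5 vs 2, 7 vs 3] → B strictly dominates C
  C vs A: [3 vs 1, 2 vs 1, 3 vs 2] → C strictly dominates A
  C vs B: [3 vs 6, 2 vs 5, 3 vs 7] → C does not strictly dominate B (column X: 3 ≤ 6)
B strictly dominates every other strategy → strictly dominant.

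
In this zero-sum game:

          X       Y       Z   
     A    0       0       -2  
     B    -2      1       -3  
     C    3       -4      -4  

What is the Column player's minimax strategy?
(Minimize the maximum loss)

Column should play Z, value = -2

Work:
Column player minimizes Row's maximum payoff:
Column X: max payoff to Row = 3
Column Y: max payoff to Row = 1
Column Z: max payoff to Row = -2
Minimum is -2, achieved by column Z.
Minimax strategy: Z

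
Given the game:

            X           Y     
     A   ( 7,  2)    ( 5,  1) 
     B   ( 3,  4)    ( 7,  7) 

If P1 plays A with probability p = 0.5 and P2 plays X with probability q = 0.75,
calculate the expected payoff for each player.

E[P1] = 5.25, E[P2] = 3.25

Work:
E[P1] = p·q·π₁(A,X) + p·(1-q)·π₁(A,Y) + (1-p)·q·π₁(B,X) + (1-p)·(1-q)·π₁(B,Y)
= 0.5·0.75·7 + 0.5·0.25·5 + 0.5·0.75·3 + 0.5·0.25·7
= 5.25

E[P2] = 3.25 (similar calculation)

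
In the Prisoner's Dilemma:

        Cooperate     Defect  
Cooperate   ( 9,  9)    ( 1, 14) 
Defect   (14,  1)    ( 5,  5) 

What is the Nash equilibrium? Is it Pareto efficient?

(Defect, Defect) is NE; not Pareto efficient

Work:
Defect dominates Cooperate for both players:
If P2 cooperates: Defect (14) > Cooperate (9)
If P2 defects: Defect (5) > Cooperate (1)
NE: (Defect, Defect) with payoff (5, 5)
But (Cooperate, Cooperate) = (9, 9) Pareto dominates (5, 5)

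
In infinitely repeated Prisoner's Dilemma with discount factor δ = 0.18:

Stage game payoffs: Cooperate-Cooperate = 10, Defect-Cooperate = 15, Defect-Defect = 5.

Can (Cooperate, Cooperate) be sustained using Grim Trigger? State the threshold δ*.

δ* = 0.5; since δ = 0.18 < 0.5, cooperation cannot be sustained

Work:
For Grim Trigger:
Cooperate forever: 10/(1-δ)
Defect then punished: 15 + 5·δ/(1-δ)
Need: 10/(1-δ) ≥ 15 + 5·δ/(1-δ)
Solving: δ ≥ (T-R)/(T-P) = (15-10)/(15-5) = 0.5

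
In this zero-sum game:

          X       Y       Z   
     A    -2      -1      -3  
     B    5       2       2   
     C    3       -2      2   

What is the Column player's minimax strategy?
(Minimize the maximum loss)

Column should play Y or Z (all achieve the minimum), value = 2

Work:
Column player minimizes Row's maximum payoff:
Column X: max payoff to Row = 5
Column Y: max payoff to Row = 2
Column Z: max payoff to Row = 2
Minimum is 2, achieved by columns Y, Z (tied).
Each of Y or Z is a minimax strategy.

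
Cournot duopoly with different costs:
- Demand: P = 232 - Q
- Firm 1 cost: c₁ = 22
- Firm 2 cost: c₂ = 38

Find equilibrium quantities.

q₁* = 75.33, q₂* = 59.33

Work:
Reaction: q₁ = (232 - 22 - q₂)/2
Reaction: q₂ = (232 - 38 - q₁)/2
Solve simultaneously:
q₁* = (232 - 2×22 + 38)/3 = 75.33
q₂* = (232 - 2×38 + 22)/3 = 59.33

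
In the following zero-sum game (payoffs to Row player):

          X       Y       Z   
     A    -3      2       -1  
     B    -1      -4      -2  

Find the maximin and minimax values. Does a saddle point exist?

Maximin = -3, Minimax = -1, Saddle: False

Work:
Row minimums: [-3, -4] → maximin = -3
Column maximums: [-1, 2, -1] → minimax = -1
No saddle point (maximin ≠ minimax). Mixed strategy needed.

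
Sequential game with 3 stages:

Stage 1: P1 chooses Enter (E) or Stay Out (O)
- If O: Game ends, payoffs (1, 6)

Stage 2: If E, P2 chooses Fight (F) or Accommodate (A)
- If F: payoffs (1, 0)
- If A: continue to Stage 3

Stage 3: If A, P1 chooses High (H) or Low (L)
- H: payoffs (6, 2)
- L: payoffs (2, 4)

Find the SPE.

SPE: (E, A, H); Outcome (6, 2)

Work:
Stage 3: P1 chooses H (6 vs 2)
Stage 2: P2: F->0, A->2 (anticipating H). Choose A
Stage 1: P1: O->1, E->6 (anticipating A, H). Choose E
SPE path: E -> A -> H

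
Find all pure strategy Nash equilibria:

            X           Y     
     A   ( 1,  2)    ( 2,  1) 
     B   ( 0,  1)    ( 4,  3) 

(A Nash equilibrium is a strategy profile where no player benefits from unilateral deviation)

Nash equilibrium: (A, X), (B, Y)

Work:
Best responses:
  P1 vs X: payoffs [1, 0] → best response A (payoff 1)
  P1 vs Y: payoffs [2, 4] → best response B (payoff 4)
  P2 vs A: payoffs [2, 1] → best response X (payoff 2)
  P2 vs B: payoffs [1, 3] → best response Y (payoff 3)
Mutual best responses: (A,X), (B,Y) → Nash equilibria.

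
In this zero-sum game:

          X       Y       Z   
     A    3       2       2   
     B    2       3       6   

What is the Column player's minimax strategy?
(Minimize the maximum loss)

Column should play X or Y (all achieve the minimum), value = 3

Work:
Column player minimizes Row's maximum payoff:
Column X: max payoff to Row = 3
Column Y: max payoff to Row = 3
Column Z: max payoff to Row = 6
Minimum is 3, achieved by columns X, Y (tied).
Each of X or Y is a minimax strategy.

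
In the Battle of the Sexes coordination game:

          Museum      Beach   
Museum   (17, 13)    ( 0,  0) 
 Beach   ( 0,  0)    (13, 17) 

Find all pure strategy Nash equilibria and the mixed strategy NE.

Pure NE: (Museum, Museum) and (Beach, Beach); Mixed NE: p = 0.5667, q = 0.4333

Work:
Check pure NE:
(Museum, Museum): (17, 13) - no unilateral deviation beneficial
(Beach, Beach): (13, 17) - no unilateral deviation beneficial
Mixed NE: P1 plays Museum with p = 0.5667, P2 plays Museum with q = 0.4333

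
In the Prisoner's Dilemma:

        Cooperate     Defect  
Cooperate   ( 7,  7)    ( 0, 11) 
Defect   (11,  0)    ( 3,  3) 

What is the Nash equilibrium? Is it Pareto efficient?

(Defect, Defect) is NE; not Pareto efficient

Work:
Defect dominates Cooperate for both players:
If P2 cooperates: Defect (11) > Cooperate (7)
If P2 defects: Defect (3) > Cooperate (0)
NE: (Defect, Defect) with payoff (3, 3)
But (Cooperate, Cooperate) = (7, 7) Pareto dominates (3, 3)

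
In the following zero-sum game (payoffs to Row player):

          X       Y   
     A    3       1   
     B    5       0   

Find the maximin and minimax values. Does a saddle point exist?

Maximin = 1, Minimax = 1, Saddle: True

Work:
Row minimums: [1, 0] → maximin = 1
Column maximums: [5, 1] → minimax = 1
Saddle point exists! Game value = 1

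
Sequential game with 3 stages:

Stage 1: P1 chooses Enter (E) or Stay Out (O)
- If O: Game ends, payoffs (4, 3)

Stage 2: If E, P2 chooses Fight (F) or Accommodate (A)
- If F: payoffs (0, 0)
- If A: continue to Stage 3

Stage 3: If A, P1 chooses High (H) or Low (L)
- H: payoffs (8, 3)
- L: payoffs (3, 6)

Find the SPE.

SPE: (E, A, H); Outcome (8, 3)

Work:
Stage 3: P1 chooses H (8 vs 3)
Stage 2: P2: F->0, A->3 (anticipating H). Choose A
Stage 1: P1: O->4, E->8 (anticipating A, H). Choose E
SPE path: E -> A -> H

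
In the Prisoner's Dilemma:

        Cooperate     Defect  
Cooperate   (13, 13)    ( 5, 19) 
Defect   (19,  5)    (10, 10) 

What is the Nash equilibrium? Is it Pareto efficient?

(Defect, Defect) is NE; not Pareto efficient

Work:
Defect dominates Cooperate for both players:
If P2 cooperates: Defect (19) > Cooperate (13)
If P2 defects: Defect (10) > Cooperate (5)
NE: (Defect, Defect) with payoff (10, 10)
But (Cooperate, Cooperate) = (13, 13) Pareto dominates (10, 10)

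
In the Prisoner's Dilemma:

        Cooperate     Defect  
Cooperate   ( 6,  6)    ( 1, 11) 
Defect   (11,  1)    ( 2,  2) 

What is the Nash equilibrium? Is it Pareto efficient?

(Defect, Defect) is NE; not Pareto efficient

Work:
Defect dominates Cooperate for both players:
If P2 cooperates: Defect (11) > Cooperate (6)
If P2 defects: Defect (2) > Cooperate (1)
NE: (Defect, Defect) with payoff (2, 2)
But (Cooperate, Cooperate) = (6, 6) Pareto dominates (2, 2)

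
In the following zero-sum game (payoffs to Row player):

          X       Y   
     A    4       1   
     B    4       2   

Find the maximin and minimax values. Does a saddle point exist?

Maximin = 2, Minimax = 2, Saddle: True

Work:
Row minimums: [1, 2] → maximin = 2
Column maximums: [4, 2] → minimax = 2
Saddle point exists! Game value = 2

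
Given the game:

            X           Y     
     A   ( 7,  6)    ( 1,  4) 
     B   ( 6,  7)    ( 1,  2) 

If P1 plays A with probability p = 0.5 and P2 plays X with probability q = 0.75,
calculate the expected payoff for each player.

E[P1] = 5.125, E[P2] = 5.625

Work:
E[P1] = p·q·π₁(A,X) + p·(1-q)·π₁(A,Y) + (1-p)·q·π₁(B,X) + (1-p)·(1-q)·π₁(B,Y)
= 0.5·0.75·7 + 0.5·0.25·1 + 0.5·0.75·6 + 0.5·0.25·1
= 5.125

E[P2] = 5.625 (similar calculation)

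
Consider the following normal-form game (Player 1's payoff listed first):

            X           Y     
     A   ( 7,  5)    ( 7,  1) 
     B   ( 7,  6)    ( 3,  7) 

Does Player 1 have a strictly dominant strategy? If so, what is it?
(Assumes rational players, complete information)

No strictly dominant strategy exists for Player 1

Work:
A strategy strictly dominates another if it gives a strictly higher payoff against every opponent action. Compare each pair of P1's strategies column-by-column:
  A vs B: [7 vs 7, 7 vs 3] → A does not strictly dominate B (column X: 7 ≤ 7)
  B vs A: [7 vs 7, 3 vs 7] → B does not strictly dominate A (column X: 7 ≤ 7)
No single strategy strictly dominates all others → no strictly dominant strategy.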